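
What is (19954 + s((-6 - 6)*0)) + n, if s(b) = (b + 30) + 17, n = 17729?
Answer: 37730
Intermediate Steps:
s(b) = 47 + b (s(b) = (30 + b) + 17 = 47 + b)
(19954 + s((-6 - 6)*0)) + n = (19954 + (47 + (-6 - 6)*0)) + 17729 = (19954 + (47 - 12*0)) + 17729 = (19954 + (47 + 0)) + 17729 = (19954 + 47) + 17729 = 20001 + 17729 = 37730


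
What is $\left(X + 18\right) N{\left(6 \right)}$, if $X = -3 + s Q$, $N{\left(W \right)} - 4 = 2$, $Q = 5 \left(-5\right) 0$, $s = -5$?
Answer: $90$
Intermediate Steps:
$Q = 0$ ($Q = \left(-25\right) 0 = 0$)
$N{\left(W \right)} = 6$ ($N{\left(W \right)} = 4 + 2 = 6$)
$X = -3$ ($X = -3 - 0 = -3 + 0 = -3$)
$\left(X + 18\right) N{\left(6 \right)} = \left(-3 + 18\right) 6 = 15 \cdot 6 = 90$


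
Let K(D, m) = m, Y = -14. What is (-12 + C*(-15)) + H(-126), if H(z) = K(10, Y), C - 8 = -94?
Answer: 1264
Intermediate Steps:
C = -86 (C = 8 - 94 = -86)
H(z) = -14
(-12 + C*(-15)) + H(-126) = (-12 - 86*(-15)) - 14 = (-12 + 1290) - 14 = 1278 - 14 = 1264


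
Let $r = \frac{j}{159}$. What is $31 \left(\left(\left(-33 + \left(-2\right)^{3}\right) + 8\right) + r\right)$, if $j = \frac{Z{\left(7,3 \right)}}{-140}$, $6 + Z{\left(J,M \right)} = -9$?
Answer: $- \frac{1518101}{1484} \approx -1023.0$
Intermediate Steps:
$Z{\left(J,M \right)} = -15$ ($Z{\left(J,M \right)} = -6 - 9 = -15$)
$j = \frac{3}{28}$ ($j = - \frac{15}{-140} = \left(-15\right) \left(- \frac{1}{140}\right) = \frac{3}{28} \approx 0.10714$)
$r = \frac{1}{1484}$ ($r = \frac{3}{28 \cdot 159} = \frac{3}{28} \cdot \frac{1}{159} = \frac{1}{1484} \approx 0.00067385$)
$31 \left(\left(\left(-33 + \left(-2\right)^{3}\right) + 8\right) + r\right) = 31 \left(\left(\left(-33 + \left(-2\right)^{3}\right) + 8\right) + \frac{1}{1484}\right) = 31 \left(\left(\left(-33 - 8\right) + 8\right) + \frac{1}{1484}\right) = 31 \left(\left(-41 + 8\right) + \frac{1}{1484}\right) = 31 \left(-33 + \frac{1}{1484}\right) = 31 \left(- \frac{48971}{1484}\right) = - \frac{1518101}{1484}$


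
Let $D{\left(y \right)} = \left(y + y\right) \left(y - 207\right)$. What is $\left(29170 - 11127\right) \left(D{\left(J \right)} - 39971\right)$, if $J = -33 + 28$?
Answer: $-682945593$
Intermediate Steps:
$J = -5$
$D{\left(y \right)} = 2 y \left(-207 + y\right)$
$\left(29170 - 11127\right) \left(D{\left(J \right)} - 39971\right) = \left(29170 - 11127\right) \left(2 \left(-5\right) \left(-207 - 5\right) - 39971\right) = 18043 \left(2 \left(-5\right) \left(-212\right) - 39971\right) = 18043 \left(2120 - 39971\right) = 18043 \left(-37851\right) = -682945593$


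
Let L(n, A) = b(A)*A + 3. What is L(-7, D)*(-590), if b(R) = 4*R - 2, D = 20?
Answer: -922170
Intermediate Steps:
b(R) = -2 + 4*R
L(n, A) = 3 + A*(-2 + 4*A) (L(n, A) = (-2 + 4*A)*A + 3 = A*(-2 + 4*A) + 3 = 3 + A*(-2 + 4*A))
L(-7, D)*(-590) = (3 + 2*20*(-1 + 2*20))*(-590) = (3 + 2*20*(-1 + 40))*(-590) = (3 + 2*20*39)*(-590) = (3 + 1560)*(-590) = 1563*(-590) = -922170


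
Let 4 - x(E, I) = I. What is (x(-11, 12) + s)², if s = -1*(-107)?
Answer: 9801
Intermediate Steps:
x(E, I) = 4 - I
s = 107
(x(-11, 12) + s)² = ((4 - 1*12) + 107)² = ((4 - 12) + 107)² = (-8 + 107)² = 99² = 9801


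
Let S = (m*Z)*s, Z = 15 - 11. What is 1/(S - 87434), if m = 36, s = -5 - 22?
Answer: -1/91322 ≈ -1.0950e-5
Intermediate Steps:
s = -27
Z = 4
S = -3888 (S = (36*4)*(-27) = 144*(-27) = -3888)
1/(S - 87434) = 1/(-3888 - 87434) = 1/(-91322) = -1/91322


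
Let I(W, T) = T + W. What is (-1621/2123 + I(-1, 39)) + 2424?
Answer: 5225205/2123 ≈ 2461.2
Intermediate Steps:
(-1621/2123 + I(-1, 39)) + 2424 = (-1621/2123 + (39 - 1)) + 2424 = (-1621*1/2123 + 38) + 2424 = (-1621/2123 + 38) + 2424 = 79053/2123 + 2424 = 5225205/2123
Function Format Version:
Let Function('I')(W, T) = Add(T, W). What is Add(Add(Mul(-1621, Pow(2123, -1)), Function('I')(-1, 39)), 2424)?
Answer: Rational(5225205, 2123) ≈ 2461.2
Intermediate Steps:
Add(Add(Mul(-1621, Pow(2123, -1)), Function('I')(-1, 39)), 2424) = Add(Add(Mul(-1621, Pow(2123, -1)), Add(39, -1)), 2424) = Add(Add(Mul(-1621, Rational(1, 2123)), 38), 2424) = Add(Add(Rational(-1621, 2123), 38), 2424) = Add(Rational(79053, 2123), 2424) = Rational(5225205, 2123)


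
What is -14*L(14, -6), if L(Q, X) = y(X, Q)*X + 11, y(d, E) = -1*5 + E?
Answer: 602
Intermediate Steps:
y(d, E) = -5 + E
L(Q, X) = 11 + X*(-5 + Q) (L(Q, X) = (-5 + Q)*X + 11 = X*(-5 + Q) + 11 = 11 + X*(-5 + Q))
-14*L(14, -6) = -14*(11 - 6*(-5 + 14)) = -14*(11 - 6*9) = -14*(11 - 54) = -14*(-43) = 602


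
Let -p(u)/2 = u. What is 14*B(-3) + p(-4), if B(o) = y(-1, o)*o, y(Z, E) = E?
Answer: 134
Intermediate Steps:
p(u) = -2*u
B(o) = o² (B(o) = o*o = o²)
14*B(-3) + p(-4) = 14*(-3)² - 2*(-4) = 14*9 + 8 = 126 + 8 = 134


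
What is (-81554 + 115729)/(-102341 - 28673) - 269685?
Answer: -35332544765/131014 ≈ -2.6969e+5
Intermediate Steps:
(-81554 + 115729)/(-102341 - 28673) - 269685 = 34175/(-131014) - 269685 = 34175*(-1/131014) - 269685 = -34175/131014 - 269685 = -35332544765/131014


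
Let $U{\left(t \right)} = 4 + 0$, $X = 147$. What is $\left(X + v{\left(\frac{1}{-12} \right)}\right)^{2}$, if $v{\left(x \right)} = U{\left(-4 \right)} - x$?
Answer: $\frac{3286969}{144} \approx 22826.0$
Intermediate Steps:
$U{\left(t \right)} = 4$
$v{\left(x \right)} = 4 - x$
$\left(X + v{\left(\frac{1}{-12} \right)}\right)^{2} = \left(147 + \left(4 - \frac{1}{-12}\right)\right)^{2} = \left(147 + \left(4 - - \frac{1}{12}\right)\right)^{2} = \left(147 + \left(4 + \frac{1}{12}\right)\right)^{2} = \left(147 + \frac{49}{12}\right)^{2} = \left(\frac{1813}{12}\right)^{2} = \frac{3286969}{144}$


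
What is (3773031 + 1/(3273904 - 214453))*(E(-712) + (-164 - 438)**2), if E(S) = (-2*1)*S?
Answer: 1399937798740433032/1019817 ≈ 1.3727e+12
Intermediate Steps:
E(S) = -2*S
(3773031 + 1/(3273904 - 214453))*(E(-712) + (-164 - 438)**2) = (3773031 + 1/(3273904 - 214453))*(-2*(-712) + (-164 - 438)**2) = (3773031 + 1/3059451)*(1424 + (-602)**2) = (3773031 + 1/3059451)*(1424 + 362404) = (11543403465982/3059451)*363828 = 1399937798740433032/1019817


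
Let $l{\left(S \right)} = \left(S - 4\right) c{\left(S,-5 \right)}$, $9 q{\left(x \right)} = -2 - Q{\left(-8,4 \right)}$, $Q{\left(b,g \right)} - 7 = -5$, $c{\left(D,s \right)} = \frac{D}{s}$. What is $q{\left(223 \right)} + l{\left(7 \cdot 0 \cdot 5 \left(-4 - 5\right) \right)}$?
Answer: $- \frac{4}{9} \approx -0.44444$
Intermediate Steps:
$Q{\left(b,g \right)} = 2$ ($Q{\left(b,g \right)} = 7 - 5 = 2$)
$q{\left(x \right)} = - \frac{4}{9}$ ($q{\left(x \right)} = \frac{-2 - 2}{9} = \frac{1}{9} \left(-4\right) = - \frac{4}{9}$)
$l{\left(S \right)} = - \frac{S \left(-4 + S\right)}{5}$ ($l{\left(S \right)} = \left(S - 4\right) \frac{S}{-5} = \left(-4 + S\right) S \left(- \frac{1}{5}\right) = \left(-4 + S\right) \left(- \frac{S}{5}\right) = - \frac{S \left(-4 + S\right)}{5}$)
$q{\left(223 \right)} + l{\left(7 \cdot 0 \cdot 5 \left(-4 - 5\right) \right)} = - \frac{4}{9} + \frac{7 \cdot 0 \cdot 5 \left(-4 - 5\right) \left(4 - 7 \cdot 0 \cdot 5 \left(-4 - 5\right)\right)}{5} = - \frac{4}{9} + \frac{0 \cdot 5 \left(-9\right) \left(4 - 0 \cdot 5 \left(-9\right)\right)}{5} = - \frac{4}{9} + \frac{0 \left(-45\right) \left(4 - 0 \left(-45\right)\right)}{5} = - \frac{4}{9} + \frac{1}{5} \cdot 0 \left(4 - 0\right) = - \frac{4}{9} + \frac{1}{5} \cdot 0 \left(4 + 0\right) = - \frac{4}{9} + \frac{1}{5} \cdot 0 \cdot 4 = - \frac{4}{9} + 0 = - \frac{4}{9}$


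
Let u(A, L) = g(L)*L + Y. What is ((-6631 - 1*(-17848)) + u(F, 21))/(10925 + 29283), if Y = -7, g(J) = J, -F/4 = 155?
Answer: 11651/40208 ≈ 0.28977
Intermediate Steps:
F = -620 (F = -4*155 = -620)
u(A, L) = -7 + L² (u(A, L) = L*L - 7 = L² - 7 = -7 + L²)
((-6631 - 1*(-17848)) + u(F, 21))/(10925 + 29283) = ((-6631 - 1*(-17848)) + (-7 + 21²))/(10925 + 29283) = ((-6631 + 17848) + (-7 + 441))/40208 = (11217 + 434)*(1/40208) = 11651*(1/40208) = 11651/40208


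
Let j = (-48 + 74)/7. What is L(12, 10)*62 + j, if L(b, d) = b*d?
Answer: 52106/7 ≈ 7443.7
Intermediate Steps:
j = 26/7 (j = 26*(1/7) = 26/7 ≈ 3.7143)
L(12, 10)*62 + j = (12*10)*62 + 26/7 = 120*62 + 26/7 = 7440 + 26/7 = 52106/7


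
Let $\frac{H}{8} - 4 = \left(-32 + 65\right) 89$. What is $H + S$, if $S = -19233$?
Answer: $4295$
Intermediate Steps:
$H = 23528$ ($H = 32 + 8 \left(-32 + 65\right) 89 = 32 + 8 \cdot 33 \cdot 89 = 32 + 8 \cdot 2937 = 32 + 23496 = 23528$)
$H + S = 23528 - 19233 = 4295$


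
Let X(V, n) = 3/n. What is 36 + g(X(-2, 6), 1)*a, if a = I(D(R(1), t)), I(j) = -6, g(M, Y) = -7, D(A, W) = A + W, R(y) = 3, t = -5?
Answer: 78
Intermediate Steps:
a = -6
36 + g(X(-2, 6), 1)*a = 36 - 7*(-6) = 36 + 42 = 78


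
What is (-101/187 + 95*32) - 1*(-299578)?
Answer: 56589465/187 ≈ 3.0262e+5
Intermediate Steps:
(-101/187 + 95*32) - 1*(-299578) = (-101*1/187 + 3040) + 299578 = (-101/187 + 3040) + 299578 = 568379/187 + 299578 = 56589465/187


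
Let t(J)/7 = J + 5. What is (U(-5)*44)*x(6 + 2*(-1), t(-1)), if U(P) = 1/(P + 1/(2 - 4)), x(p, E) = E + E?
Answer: -448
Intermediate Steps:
t(J) = 35 + 7*J (t(J) = 7*(J + 5) = 7*(5 + J) = 35 + 7*J)
x(p, E) = 2*E
U(P) = 1/(-1/2 + P) (U(P) = 1/(P + 1/(-2)) = 1/(P - 1/2) = 1/(-1/2 + P))
(U(-5)*44)*x(6 + 2*(-1), t(-1)) = ((2/(-1 + 2*(-5)))*44)*(2*(35 + 7*(-1))) = ((2/(-1 - 10))*44)*(2*(35 - 7)) = ((2/(-11))*44)*(2*28) = ((2*(-1/11))*44)*56 = -2/11*44*56 = -8*56 = -448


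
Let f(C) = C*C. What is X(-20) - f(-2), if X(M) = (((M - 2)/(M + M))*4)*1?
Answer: -9/5 ≈ -1.8000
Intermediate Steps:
f(C) = C²
X(M) = 2*(-2 + M)/M (X(M) = (((-2 + M)/((2*M)))*4)*1 = (((-2 + M)*(1/(2*M)))*4)*1 = (((-2 + M)/(2*M))*4)*1 = (2*(-2 + M)/M)*1 = 2*(-2 + M)/M)
X(-20) - f(-2) = (2 - 4/(-20)) - 1*(-2)² = (2 - 4*(-1/20)) - 1*4 = (2 + ⅕) - 4 = 11/5 - 4 = -9/5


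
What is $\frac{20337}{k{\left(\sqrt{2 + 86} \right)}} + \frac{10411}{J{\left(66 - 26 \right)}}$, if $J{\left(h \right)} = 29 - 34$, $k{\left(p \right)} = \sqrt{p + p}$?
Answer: $- \frac{10411}{5} + \frac{20337 \cdot 22^{\frac{3}{4}}}{44} \approx 2613.0$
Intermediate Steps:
$k{\left(p \right)} = \sqrt{2} \sqrt{p}$ ($k{\left(p \right)} = \sqrt{2 p} = \sqrt{2} \sqrt{p}$)
$J{\left(h \right)} = -5$
$\frac{20337}{k{\left(\sqrt{2 + 86} \right)}} + \frac{10411}{J{\left(66 - 26 \right)}} = \frac{20337}{\sqrt{2} \sqrt{\sqrt{2 + 86}}} + \frac{10411}{-5} = \frac{20337}{\sqrt{2} \sqrt{\sqrt{88}}} + 10411 \left(- \frac{1}{5}\right) = \frac{20337}{\sqrt{2} \sqrt{2 \sqrt{22}}} - \frac{10411}{5} = \frac{20337}{\sqrt{2} \cdot 2^{\frac{3}{4}} \sqrt[4]{11}} - \frac{10411}{5} = \frac{20337}{2 \sqrt[4]{22}} - \frac{10411}{5} = 20337 \frac{22^{\frac{3}{4}}}{44} - \frac{10411}{5} = \frac{20337 \cdot 22^{\frac{3}{4}}}{44} - \frac{10411}{5} = - \frac{10411}{5} + \frac{20337 \cdot 22^{\frac{3}{4}}}{44}$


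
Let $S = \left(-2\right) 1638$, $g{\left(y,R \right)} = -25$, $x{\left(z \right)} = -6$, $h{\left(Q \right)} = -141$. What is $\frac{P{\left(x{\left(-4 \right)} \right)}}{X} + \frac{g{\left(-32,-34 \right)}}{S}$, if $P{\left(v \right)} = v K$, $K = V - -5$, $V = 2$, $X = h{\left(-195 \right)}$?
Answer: $\frac{47039}{153972} \approx 0.3055$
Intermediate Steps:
$X = -141$
$K = 7$ ($K = 2 - -5 = 2 + 5 = 7$)
$P{\left(v \right)} = 7 v$ ($P{\left(v \right)} = v 7 = 7 v$)
$S = -3276$
$\frac{P{\left(x{\left(-4 \right)} \right)}}{X} + \frac{g{\left(-32,-34 \right)}}{S} = \frac{7 \left(-6\right)}{-141} - \frac{25}{-3276} = \left(-42\right) \left(- \frac{1}{141}\right) - - \frac{25}{3276} = \frac{14}{47} + \frac{25}{3276} = \frac{47039}{153972}$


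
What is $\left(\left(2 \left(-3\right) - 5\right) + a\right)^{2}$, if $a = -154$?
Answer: $27225$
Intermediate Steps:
$\left(\left(2 \left(-3\right) - 5\right) + a\right)^{2} = \left(\left(2 \left(-3\right) - 5\right) - 154\right)^{2} = \left(\left(-6 - 5\right) - 154\right)^{2} = \left(-11 - 154\right)^{2} = \left(-165\right)^{2} = 27225$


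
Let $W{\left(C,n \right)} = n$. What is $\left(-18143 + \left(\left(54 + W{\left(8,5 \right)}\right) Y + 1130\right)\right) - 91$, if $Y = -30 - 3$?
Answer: $-19051$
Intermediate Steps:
$Y = -33$ ($Y = -30 - 3 = -33$)
$\left(-18143 + \left(\left(54 + W{\left(8,5 \right)}\right) Y + 1130\right)\right) - 91 = \left(-18143 + \left(\left(54 + 5\right) \left(-33\right) + 1130\right)\right) - 91 = \left(-18143 + \left(59 \left(-33\right) + 1130\right)\right) - 91 = \left(-18143 + \left(-1947 + 1130\right)\right) - 91 = \left(-18143 - 817\right) - 91 = -18960 - 91 = -19051$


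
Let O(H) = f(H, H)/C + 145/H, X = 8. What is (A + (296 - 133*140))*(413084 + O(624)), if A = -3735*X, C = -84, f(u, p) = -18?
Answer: -557545034667/28 ≈ -1.9912e+10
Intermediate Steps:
A = -29880 (A = -3735*8 = -29880)
O(H) = 3/14 + 145/H (O(H) = -18/(-84) + 145/H = -18*(-1/84) + 145/H = 3/14 + 145/H)
(A + (296 - 133*140))*(413084 + O(624)) = (-29880 + (296 - 133*140))*(413084 + (3/14 + 145/624)) = (-29880 + (296 - 18620))*(413084 + (3/14 + 145*(1/624))) = (-29880 - 18324)*(413084 + (3/14 + 145/624)) = -48204*(413084 + 1951/4368) = -48204*1804352863/4368 = -557545034667/28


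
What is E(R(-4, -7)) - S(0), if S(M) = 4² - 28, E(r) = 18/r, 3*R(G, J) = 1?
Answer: 66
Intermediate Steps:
R(G, J) = ⅓ (R(G, J) = (⅓)*1 = ⅓)
S(M) = -12 (S(M) = 16 - 28 = -12)
E(R(-4, -7)) - S(0) = 18/(⅓) - 1*(-12) = 18*3 + 12 = 54 + 12 = 66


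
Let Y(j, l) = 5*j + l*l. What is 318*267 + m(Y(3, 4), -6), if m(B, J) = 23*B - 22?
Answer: 85597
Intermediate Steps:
Y(j, l) = l² + 5*j (Y(j, l) = 5*j + l² = l² + 5*j)
m(B, J) = -22 + 23*B
318*267 + m(Y(3, 4), -6) = 318*267 + (-22 + 23*(4² + 5*3)) = 84906 + (-22 + 23*(16 + 15)) = 84906 + (-22 + 23*31) = 84906 + (-22 + 713) = 84906 + 691 = 85597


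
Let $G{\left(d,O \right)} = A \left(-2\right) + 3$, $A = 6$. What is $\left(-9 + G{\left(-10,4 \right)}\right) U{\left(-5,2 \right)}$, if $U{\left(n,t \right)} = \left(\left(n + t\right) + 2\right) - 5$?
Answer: $108$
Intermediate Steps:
$G{\left(d,O \right)} = -9$ ($G{\left(d,O \right)} = 6 \left(-2\right) + 3 = -12 + 3 = -9$)
$U{\left(n,t \right)} = -3 + n + t$ ($U{\left(n,t \right)} = \left(2 + n + t\right) - 5 = -3 + n + t$)
$\left(-9 + G{\left(-10,4 \right)}\right) U{\left(-5,2 \right)} = \left(-9 - 9\right) \left(-3 - 5 + 2\right) = \left(-18\right) \left(-6\right) = 108$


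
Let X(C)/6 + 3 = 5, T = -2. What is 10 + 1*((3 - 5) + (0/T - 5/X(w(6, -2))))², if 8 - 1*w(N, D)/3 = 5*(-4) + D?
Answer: 2281/144 ≈ 15.840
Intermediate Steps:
w(N, D) = 84 - 3*D (w(N, D) = 24 - 3*(5*(-4) + D) = 24 - 3*(-20 + D) = 24 + (60 - 3*D) = 84 - 3*D)
X(C) = 12 (X(C) = -18 + 6*5 = -18 + 30 = 12)
10 + 1*((3 - 5) + (0/T - 5/X(w(6, -2))))² = 10 + 1*((3 - 5) + (0/(-2) - 5/12))² = 10 + 1*(-2 + (0*(-½) - 5*1/12))² = 10 + 1*(-2 + (0 - 5/12))² = 10 + 1*(-2 - 5/12)² = 10 + 1*(-29/12)² = 10 + 1*(841/144) = 10 + 841/144 = 2281/144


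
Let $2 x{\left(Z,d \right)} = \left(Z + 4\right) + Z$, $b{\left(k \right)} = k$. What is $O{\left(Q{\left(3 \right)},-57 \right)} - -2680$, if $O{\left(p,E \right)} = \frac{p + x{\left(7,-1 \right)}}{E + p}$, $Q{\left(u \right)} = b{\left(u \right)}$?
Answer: $\frac{24118}{9} \approx 2679.8$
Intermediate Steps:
$Q{\left(u \right)} = u$
$x{\left(Z,d \right)} = 2 + Z$ ($x{\left(Z,d \right)} = \frac{\left(Z + 4\right) + Z}{2} = \frac{\left(4 + Z\right) + Z}{2} = \frac{4 + 2 Z}{2} = 2 + Z$)
$O{\left(p,E \right)} = \frac{9 + p}{E + p}$ ($O{\left(p,E \right)} = \frac{p + \left(2 + 7\right)}{E + p} = \frac{p + 9}{E + p} = \frac{9 + p}{E + p}$)
$O{\left(Q{\left(3 \right)},-57 \right)} - -2680 = \frac{9 + 3}{-57 + 3} - -2680 = \frac{1}{-54} \cdot 12 + 2680 = \left(- \frac{1}{54}\right) 12 + 2680 = - \frac{2}{9} + 2680 = \frac{24118}{9}$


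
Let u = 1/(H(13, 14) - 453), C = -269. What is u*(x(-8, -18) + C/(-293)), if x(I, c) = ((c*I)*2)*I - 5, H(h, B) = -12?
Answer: 676268/136245 ≈ 4.9636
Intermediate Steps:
x(I, c) = -5 + 2*c*I² (x(I, c) = ((I*c)*2)*I - 5 = (2*I*c)*I - 5 = 2*c*I² - 5 = -5 + 2*c*I²)
u = -1/465 (u = 1/(-12 - 453) = 1/(-465) = -1/465 ≈ -0.0021505)
u*(x(-8, -18) + C/(-293)) = -((-5 + 2*(-18)*(-8)²) - 269/(-293))/465 = -((-5 + 2*(-18)*64) - 269*(-1/293))/465 = -((-5 - 2304) + 269/293)/465 = -(-2309 + 269/293)/465 = -1/465*(-676268/293) = 676268/136245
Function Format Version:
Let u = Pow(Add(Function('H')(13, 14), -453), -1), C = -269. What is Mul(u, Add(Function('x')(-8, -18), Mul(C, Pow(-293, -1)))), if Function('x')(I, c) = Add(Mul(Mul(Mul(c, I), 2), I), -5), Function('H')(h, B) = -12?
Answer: Rational(676268, 136245) ≈ 4.9636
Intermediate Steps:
Function('x')(I, c) = Add(-5, Mul(2, c, Pow(I, 2))) (Function('x')(I, c) = Add(Mul(Mul(Mul(I, c), 2), I), -5) = Add(Mul(Mul(2, I, c), I), -5) = Add(Mul(2, c, Pow(I, 2)), -5) = Add(-5, Mul(2, c, Pow(I, 2))))
u = Rational(-1, 465) (u = Pow(Add(-12, -453), -1) = Pow(-465, -1) = Rational(-1, 465) ≈ -0.0021505)
Mul(u, Add(Function('x')(-8, -18), Mul(C, Pow(-293, -1)))) = Mul(Rational(-1, 465), Add(Add(-5, Mul(2, -18, Pow(-8, 2))), Mul(-269, Pow(-293, -1)))) = Mul(Rational(-1, 465), Add(Add(-5, Mul(2, -18, 64)), Mul(-269, Rational(-1, 293)))) = Mul(Rational(-1, 465), Add(Add(-5, -2304), Rational(269, 293))) = Mul(Rational(-1, 465), Add(-2309, Rational(269, 293))) = Mul(Rational(-1, 465), Rational(-676268, 293)) = Rational(676268, 136245)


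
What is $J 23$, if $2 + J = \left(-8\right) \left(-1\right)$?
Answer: $138$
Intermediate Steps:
$J = 6$ ($J = -2 - -8 = -2 + 8 = 6$)
$J 23 = 6 \cdot 23 = 138$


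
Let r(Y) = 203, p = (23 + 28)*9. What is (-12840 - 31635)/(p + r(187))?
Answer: -44475/662 ≈ -67.183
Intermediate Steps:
p = 459 (p = 51*9 = 459)
(-12840 - 31635)/(p + r(187)) = (-12840 - 31635)/(459 + 203) = -44475/662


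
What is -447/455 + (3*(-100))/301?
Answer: -38721/19565 ≈ -1.9791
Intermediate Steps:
-447/455 + (3*(-100))/301 = -447*1/455 - 300*1/301 = -447/455 - 300/301 = -38721/19565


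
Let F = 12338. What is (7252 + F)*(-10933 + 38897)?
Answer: 547814760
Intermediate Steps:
(7252 + F)*(-10933 + 38897) = (7252 + 12338)*(-10933 + 38897) = 19590*27964 = 547814760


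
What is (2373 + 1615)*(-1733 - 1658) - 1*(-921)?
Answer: -13522387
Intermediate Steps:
(2373 + 1615)*(-1733 - 1658) - 1*(-921) = 3988*(-3391) + 921 = -13523308 + 921 = -13522387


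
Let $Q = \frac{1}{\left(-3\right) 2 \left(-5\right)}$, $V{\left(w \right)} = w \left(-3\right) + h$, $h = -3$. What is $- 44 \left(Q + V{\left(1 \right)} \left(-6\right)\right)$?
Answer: $- \frac{23782}{15} \approx -1585.5$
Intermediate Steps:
$V{\left(w \right)} = -3 - 3 w$ ($V{\left(w \right)} = w \left(-3\right) - 3 = - 3 w - 3 = -3 - 3 w$)
$Q = \frac{1}{30}$ ($Q = \frac{1}{\left(-6\right) \left(-5\right)} = \frac{1}{30} \approx 0.033333$)
$- 44 \left(Q + V{\left(1 \right)} \left(-6\right)\right) = - 44 \left(\frac{1}{30} + \left(-3 - 3\right) \left(-6\right)\right) = - 44 \left(\frac{1}{30} - -36\right) = - 44 \left(\frac{1}{30} + 36\right) = \left(-44\right) \frac{1081}{30} = - \frac{23782}{15}$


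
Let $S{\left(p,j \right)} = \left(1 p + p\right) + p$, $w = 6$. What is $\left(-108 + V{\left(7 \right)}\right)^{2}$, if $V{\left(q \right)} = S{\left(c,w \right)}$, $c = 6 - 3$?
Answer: $9801$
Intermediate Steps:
$c = 3$
$S{\left(p,j \right)} = 3 p$ ($S{\left(p,j \right)} = \left(p + p\right) + p = 2 p + p = 3 p$)
$V{\left(q \right)} = 9$ ($V{\left(q \right)} = 3 \cdot 3 = 9$)
$\left(-108 + V{\left(7 \right)}\right)^{2} = \left(-108 + 9\right)^{2} = \left(-99\right)^{2} = 9801$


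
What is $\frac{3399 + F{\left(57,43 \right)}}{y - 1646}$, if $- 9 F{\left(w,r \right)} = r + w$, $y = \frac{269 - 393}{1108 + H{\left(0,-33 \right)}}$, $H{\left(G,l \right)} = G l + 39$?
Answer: $- \frac{1128167}{548154} \approx -2.0581$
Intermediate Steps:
$H{\left(G,l \right)} = 39 + G l$
$y = - \frac{4}{37}$ ($y = \frac{269 - 393}{1108 + \left(39 + 0 \left(-33\right)\right)} = - \frac{124}{1108 + \left(39 + 0\right)} = - \frac{124}{1108 + 39} = - \frac{124}{1147} = \left(-124\right) \frac{1}{1147} = - \frac{4}{37} \approx -0.10811$)
$F{\left(w,r \right)} = - \frac{r}{9} - \frac{w}{9}$ ($F{\left(w,r \right)} = - \frac{r + w}{9} = - \frac{r}{9} - \frac{w}{9}$)
$\frac{3399 + F{\left(57,43 \right)}}{y - 1646} = \frac{3399 - \frac{100}{9}}{- \frac{4}{37} - 1646} = \frac{3399 - \frac{100}{9}}{- \frac{60906}{37}} = \left(3399 - \frac{100}{9}\right) \left(- \frac{37}{60906}\right) = \frac{30491}{9} \left(- \frac{37}{60906}\right) = - \frac{1128167}{548154}$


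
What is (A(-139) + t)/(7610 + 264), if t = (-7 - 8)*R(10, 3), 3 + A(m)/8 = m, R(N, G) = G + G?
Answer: -613/3937 ≈ -0.15570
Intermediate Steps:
R(N, G) = 2*G
A(m) = -24 + 8*m
t = -90 (t = (-7 - 8)*(2*3) = -15*6 = -90)
(A(-139) + t)/(7610 + 264) = ((-24 + 8*(-139)) - 90)/(7610 + 264) = ((-24 - 1112) - 90)/7874 = (-1136 - 90)*(1/7874) = -1226*1/7874 = -613/3937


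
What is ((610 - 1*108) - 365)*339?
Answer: 46443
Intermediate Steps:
((610 - 1*108) - 365)*339 = ((610 - 108) - 365)*339 = (502 - 365)*339 = 137*339 = 46443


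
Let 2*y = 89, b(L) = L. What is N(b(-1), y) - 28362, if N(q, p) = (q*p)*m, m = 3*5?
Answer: -58059/2 ≈ -29030.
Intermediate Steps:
y = 89/2 (y = (½)*89 = 89/2 ≈ 44.500)
m = 15
N(q, p) = 15*p*q (N(q, p) = (q*p)*15 = (p*q)*15 = 15*p*q)
N(b(-1), y) - 28362 = 15*(89/2)*(-1) - 28362 = -1335/2 - 28362 = -58059/2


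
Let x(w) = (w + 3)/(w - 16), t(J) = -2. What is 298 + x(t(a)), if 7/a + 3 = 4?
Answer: 5363/18 ≈ 297.94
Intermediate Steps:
a = 7 (a = 7/(-3 + 4) = 7/1 = 7*1 = 7)
x(w) = (3 + w)/(-16 + w)
298 + x(t(a)) = 298 + (3 - 2)/(-16 - 2) = 298 + 1/(-18) = 298 - 1/18*1 = 298 - 1/18 = 5363/18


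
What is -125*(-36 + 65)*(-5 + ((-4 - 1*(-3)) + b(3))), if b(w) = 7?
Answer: -3625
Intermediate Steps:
-125*(-36 + 65)*(-5 + ((-4 - 1*(-3)) + b(3))) = -125*(-36 + 65)*(-5 + ((-4 - 1*(-3)) + 7)) = -3625*(-5 + ((-4 + 3) + 7)) = -3625*(-5 + (-1 + 7)) = -3625*(-5 + 6) = -3625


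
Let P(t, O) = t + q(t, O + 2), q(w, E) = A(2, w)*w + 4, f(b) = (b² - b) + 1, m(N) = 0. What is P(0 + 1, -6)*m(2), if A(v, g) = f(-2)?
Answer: 0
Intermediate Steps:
f(b) = 1 + b² - b
A(v, g) = 7 (A(v, g) = 1 + (-2)² - 1*(-2) = 1 + 4 + 2 = 7)
q(w, E) = 4 + 7*w (q(w, E) = 7*w + 4 = 4 + 7*w)
P(t, O) = 4 + 8*t (P(t, O) = t + (4 + 7*t) = 4 + 8*t)
P(0 + 1, -6)*m(2) = (4 + 8*(0 + 1))*0 = (4 + 8*1)*0 = (4 + 8)*0 = 12*0 = 0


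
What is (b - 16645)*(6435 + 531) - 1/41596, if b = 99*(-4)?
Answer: -4937761579177/41596 ≈ -1.1871e+8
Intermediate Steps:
b = -396
(b - 16645)*(6435 + 531) - 1/41596 = (-396 - 16645)*(6435 + 531) - 1/41596 = -17041*6966 - 1*1/41596 = -118707606 - 1/41596 = -4937761579177/41596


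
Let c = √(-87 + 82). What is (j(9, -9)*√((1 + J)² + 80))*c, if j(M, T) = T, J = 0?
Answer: -81*I*√5 ≈ -181.12*I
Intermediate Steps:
c = I*√5 (c = √(-5) = I*√5 ≈ 2.2361*I)
(j(9, -9)*√((1 + J)² + 80))*c = (-9*√((1 + 0)² + 80))*(I*√5) = (-9*√(1² + 80))*(I*√5) = (-9*√(1 + 80))*(I*√5) = (-9*√81)*(I*√5) = (-9*9)*(I*√5) = -81*I*√5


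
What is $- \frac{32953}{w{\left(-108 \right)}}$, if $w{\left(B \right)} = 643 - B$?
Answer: $- \frac{32953}{751} \approx -43.879$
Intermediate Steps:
$- \frac{32953}{w{\left(-108 \right)}} = - \frac{32953}{643 - -108} = - \frac{32953}{643 + 108} = - \frac{32953}{751}$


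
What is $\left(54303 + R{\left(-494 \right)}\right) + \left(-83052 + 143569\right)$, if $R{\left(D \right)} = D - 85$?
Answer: $114241$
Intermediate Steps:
$R{\left(D \right)} = -85 + D$
$\left(54303 + R{\left(-494 \right)}\right) + \left(-83052 + 143569\right) = \left(54303 - 579\right) + \left(-83052 + 143569\right) = \left(54303 - 579\right) + 60517 = 53724 + 60517 = 114241$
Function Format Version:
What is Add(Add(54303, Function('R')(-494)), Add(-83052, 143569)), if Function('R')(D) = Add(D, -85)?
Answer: 114241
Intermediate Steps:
Function('R')(D) = Add(-85, D)
Add(Add(54303, Function('R')(-494)), Add(-83052, 143569)) = Add(Add(54303, Add(-85, -494)), Add(-83052, 143569)) = Add(Add(54303, -579), 60517) = Add(53724, 60517) = 114241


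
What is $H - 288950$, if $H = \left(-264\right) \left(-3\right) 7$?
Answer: $-283406$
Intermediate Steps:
$H = 5544$ ($H = 792 \cdot 7 = 5544$)
$H - 288950 = 5544 - 288950 = -283406$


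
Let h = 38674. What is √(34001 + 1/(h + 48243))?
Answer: √256862760877806/86917 ≈ 184.39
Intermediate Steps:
√(34001 + 1/(h + 48243)) = √(34001 + 1/(38674 + 48243)) = √(34001 + 1/86917) = √(2955264918/86917) = √256862760877806/86917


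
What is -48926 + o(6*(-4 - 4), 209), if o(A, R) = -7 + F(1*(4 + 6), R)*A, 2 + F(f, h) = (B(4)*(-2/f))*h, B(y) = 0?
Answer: -48837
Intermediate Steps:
F(f, h) = -2 (F(f, h) = -2 + (0*(-2/f))*h = -2 + 0*h = -2 + 0 = -2)
o(A, R) = -7 - 2*A
-48926 + o(6*(-4 - 4), 209) = -48926 + (-7 - 12*(-4 - 4)) = -48926 + (-7 - 12*(-8)) = -48926 + (-7 - 2*(-48)) = -48926 + (-7 + 96) = -48926 + 89 = -48837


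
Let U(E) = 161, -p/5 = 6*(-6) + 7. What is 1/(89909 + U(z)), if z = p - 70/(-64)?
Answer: 1/90070 ≈ 1.1102e-5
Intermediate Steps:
p = 145 (p = -5*(6*(-6) + 7) = -5*(-36 + 7) = -5*(-29) = 145)
z = 4675/32 (z = 145 - 70/(-64) = 145 - 70*(-1)/64 = 145 - 1*(-35/32) = 145 + 35/32 = 4675/32 ≈ 146.09)
1/(89909 + U(z)) = 1/(89909 + 161) = 1/90070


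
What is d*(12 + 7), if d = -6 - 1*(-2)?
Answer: -76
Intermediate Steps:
d = -4 (d = -6 + 2 = -4)
d*(12 + 7) = -4*(12 + 7) = -4*19 = -76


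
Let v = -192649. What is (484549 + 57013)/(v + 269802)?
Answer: 541562/77153 ≈ 7.0193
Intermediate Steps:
(484549 + 57013)/(v + 269802) = (484549 + 57013)/(-192649 + 269802) = 541562/77153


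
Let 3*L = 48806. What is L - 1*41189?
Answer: -74761/3 ≈ -24920.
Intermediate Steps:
L = 48806/3 (L = (⅓)*48806 = 48806/3 ≈ 16269.)
L - 1*41189 = 48806/3 - 1*41189 = 48806/3 - 41189 = -74761/3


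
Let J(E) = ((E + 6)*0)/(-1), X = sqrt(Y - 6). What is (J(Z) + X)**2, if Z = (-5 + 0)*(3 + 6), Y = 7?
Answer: 1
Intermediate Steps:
X = 1 (X = sqrt(7 - 6) = sqrt(1) = 1)
Z = -45 (Z = -5*9 = -45)
J(E) = 0 (J(E) = ((6 + E)*0)*(-1) = 0*(-1) = 0)
(J(Z) + X)**2 = (0 + 1)**2 = 1**2 = 1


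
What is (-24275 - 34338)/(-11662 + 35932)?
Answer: -58613/24270 ≈ -2.4150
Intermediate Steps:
(-24275 - 34338)/(-11662 + 35932) = -58613/24270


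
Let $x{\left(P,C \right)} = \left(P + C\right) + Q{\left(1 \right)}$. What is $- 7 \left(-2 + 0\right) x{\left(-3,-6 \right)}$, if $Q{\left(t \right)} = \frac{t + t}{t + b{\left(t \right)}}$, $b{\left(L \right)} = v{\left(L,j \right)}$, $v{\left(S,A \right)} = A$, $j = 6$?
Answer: $-122$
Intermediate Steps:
$b{\left(L \right)} = 6$
$Q{\left(t \right)} = \frac{2 t}{6 + t}$ ($Q{\left(t \right)} = \frac{t + t}{t + 6} = \frac{2 t}{6 + t}$)
$x{\left(P,C \right)} = \frac{2}{7} + C + P$ ($x{\left(P,C \right)} = \left(P + C\right) + 2 \cdot 1 \frac{1}{6 + 1} = \left(C + P\right) + 2 \cdot 1 \cdot \frac{1}{7} = \left(C + P\right) + \frac{2}{7} = \frac{2}{7} + C + P$)
$- 7 \left(-2 + 0\right) x{\left(-3,-6 \right)} = - 7 \left(-2 + 0\right) \left(\frac{2}{7} - 6 - 3\right) = \left(-7\right) \left(-2\right) \left(- \frac{61}{7}\right) = 14 \left(- \frac{61}{7}\right) = -122$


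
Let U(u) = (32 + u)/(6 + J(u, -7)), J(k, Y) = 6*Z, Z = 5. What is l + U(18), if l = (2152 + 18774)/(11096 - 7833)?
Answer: 458243/58734 ≈ 7.8020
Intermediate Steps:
J(k, Y) = 30 (J(k, Y) = 6*5 = 30)
l = 20926/3263 ≈ 6.4131
U(u) = 8/9 + u/36 (U(u) = (32 + u)/(6 + 30) = (32 + u)/36 = (32 + u)*(1/36) = 8/9 + u/36)
l + U(18) = 20926/3263 + (8/9 + (1/36)*18) = 20926/3263 + (8/9 + ½) = 20926/3263 + 25/18 = 458243/58734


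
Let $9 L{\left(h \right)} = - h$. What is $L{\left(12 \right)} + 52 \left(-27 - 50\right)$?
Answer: $- \frac{12016}{3} \approx -4005.3$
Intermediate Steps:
$L{\left(h \right)} = - \frac{h}{9}$ ($L{\left(h \right)} = \frac{\left(-1\right) h}{9} = - \frac{h}{9}$)
$L{\left(12 \right)} + 52 \left(-27 - 50\right) = \left(- \frac{1}{9}\right) 12 + 52 \left(-27 - 50\right) = - \frac{4}{3} + 52 \left(-77\right) = - \frac{4}{3} - 4004 = - \frac{12016}{3}$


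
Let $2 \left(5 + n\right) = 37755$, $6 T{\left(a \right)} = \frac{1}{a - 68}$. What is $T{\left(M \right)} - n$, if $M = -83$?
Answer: $- \frac{8549243}{453} \approx -18873.0$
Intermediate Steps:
$T{\left(a \right)} = \frac{1}{6 \left(-68 + a\right)}$ ($T{\left(a \right)} = \frac{1}{6 \left(a - 68\right)} = \frac{1}{6 \left(-68 + a\right)}$)
$n = \frac{37745}{2}$ ($n = -5 + \frac{1}{2} \cdot 37755 = -5 + \frac{37755}{2} = \frac{37745}{2} \approx 18873.0$)
$T{\left(M \right)} - n = \frac{1}{6 \left(-68 - 83\right)} - \frac{37745}{2} = \frac{1}{6 \left(-151\right)} - \frac{37745}{2} = \frac{1}{6} \left(- \frac{1}{151}\right) - \frac{37745}{2} = - \frac{1}{906} - \frac{37745}{2} = - \frac{8549243}{453}$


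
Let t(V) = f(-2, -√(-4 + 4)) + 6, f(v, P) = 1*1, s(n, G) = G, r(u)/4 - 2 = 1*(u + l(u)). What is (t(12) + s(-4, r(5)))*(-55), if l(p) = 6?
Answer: -3245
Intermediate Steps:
r(u) = 32 + 4*u (r(u) = 8 + 4*(1*(u + 6)) = 8 + 4*(1*(6 + u)) = 8 + 4*(6 + u) = 8 + (24 + 4*u) = 32 + 4*u)
f(v, P) = 1
t(V) = 7 (t(V) = 1 + 6 = 7)
(t(12) + s(-4, r(5)))*(-55) = (7 + (32 + 4*5))*(-55) = (7 + (32 + 20))*(-55) = (7 + 52)*(-55) = 59*(-55) = -3245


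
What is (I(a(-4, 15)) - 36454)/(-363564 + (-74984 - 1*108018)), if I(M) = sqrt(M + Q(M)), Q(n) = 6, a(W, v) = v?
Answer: 18227/273283 - sqrt(21)/546566 ≈ 0.066688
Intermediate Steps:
I(M) = sqrt(6 + M) (I(M) = sqrt(M + 6) = sqrt(6 + M))
(I(a(-4, 15)) - 36454)/(-363564 + (-74984 - 1*108018)) = (sqrt(6 + 15) - 36454)/(-363564 + (-74984 - 1*108018)) = (sqrt(21) - 36454)/(-363564 + (-74984 - 108018)) = (-36454 + sqrt(21))/(-363564 - 183002) = (-36454 + sqrt(21))/(-546566) = (-36454 + sqrt(21))*(-1/546566) = 18227/273283 - sqrt(21)/546566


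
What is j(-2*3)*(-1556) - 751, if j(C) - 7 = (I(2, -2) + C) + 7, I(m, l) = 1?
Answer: -14755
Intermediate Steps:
j(C) = 15 + C (j(C) = 7 + ((1 + C) + 7) = 7 + (8 + C) = 15 + C)
j(-2*3)*(-1556) - 751 = (15 - 2*3)*(-1556) - 751 = (15 - 6)*(-1556) - 751 = 9*(-1556) - 751 = -14004 - 751 = -14755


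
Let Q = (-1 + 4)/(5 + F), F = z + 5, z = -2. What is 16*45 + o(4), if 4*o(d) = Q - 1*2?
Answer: 23027/32 ≈ 719.59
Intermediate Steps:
F = 3 (F = -2 + 5 = 3)
Q = 3/8 (Q = (-1 + 4)/(5 + 3) = 3/8 ≈ 0.37500)
o(d) = -13/32 (o(d) = (3/8 - 1*2)/4 = (3/8 - 2)/4 = (1/4)*(-13/8) = -13/32)
16*45 + o(4) = 16*45 - 13/32 = 720 - 13/32 = 23027/32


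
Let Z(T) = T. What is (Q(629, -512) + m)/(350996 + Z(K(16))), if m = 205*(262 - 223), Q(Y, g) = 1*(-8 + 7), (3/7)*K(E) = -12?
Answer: 3997/175484 ≈ 0.022777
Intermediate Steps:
K(E) = -28 (K(E) = (7/3)*(-12) = -28)
Q(Y, g) = -1 (Q(Y, g) = 1*(-1) = -1)
m = 7995 (m = 205*39 = 7995)
(Q(629, -512) + m)/(350996 + Z(K(16))) = (-1 + 7995)/(350996 - 28) = 7994/350968 = 7994*(1/350968) = 3997/175484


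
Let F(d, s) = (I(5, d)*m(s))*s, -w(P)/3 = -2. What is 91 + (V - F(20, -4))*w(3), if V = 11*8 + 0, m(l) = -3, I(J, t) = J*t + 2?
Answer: -6725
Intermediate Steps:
I(J, t) = 2 + J*t
w(P) = 6 (w(P) = -3*(-2) = 6)
F(d, s) = s*(-6 - 15*d) (F(d, s) = ((2 + 5*d)*(-3))*s = (-6 - 15*d)*s = s*(-6 - 15*d))
V = 88 (V = 88 + 0 = 88)
91 + (V - F(20, -4))*w(3) = 91 + (88 - (-3)*(-4)*(2 + 5*20))*6 = 91 + (88 - (-3)*(-4)*(2 + 100))*6 = 91 + (88 - (-3)*(-4)*102)*6 = 91 + (88 - 1*1224)*6 = 91 + (88 - 1224)*6 = 91 - 1136*6 = 91 - 6816 = -6725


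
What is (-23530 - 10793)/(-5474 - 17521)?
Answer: 11441/7665 ≈ 1.4926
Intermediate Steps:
(-23530 - 10793)/(-5474 - 17521) = -34323/(-22995) = -34323*(-1/22995) = 11441/7665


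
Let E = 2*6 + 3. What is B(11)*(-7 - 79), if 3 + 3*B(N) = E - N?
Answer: -86/3 ≈ -28.667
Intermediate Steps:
E = 15 (E = 12 + 3 = 15)
B(N) = 4 - N/3 (B(N) = -1 + (15 - N)/3 = -1 + (5 - N/3) = 4 - N/3)
B(11)*(-7 - 79) = (4 - ⅓*11)*(-7 - 79) = (4 - 11/3)*(-86) = (⅓)*(-86) = -86/3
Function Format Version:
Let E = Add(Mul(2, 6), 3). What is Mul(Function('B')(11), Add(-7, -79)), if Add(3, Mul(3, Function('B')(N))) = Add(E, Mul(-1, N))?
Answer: Rational(-86, 3) ≈ -28.667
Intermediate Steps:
E = 15 (E = Add(12, 3) = 15)
Function('B')(N) = Add(4, Mul(Rational(-1, 3), N)) (Function('B')(N) = Add(-1, Mul(Rational(1, 3), Add(15, Mul(-1, N)))) = Add(-1, Add(5, Mul(Rational(-1, 3), N))) = Add(4, Mul(Rational(-1, 3), N)))
Mul(Function('B')(11), Add(-7, -79)) = Mul(Add(4, Mul(Rational(-1, 3), 11)), Add(-7, -79)) = Mul(Add(4, Rational(-11, 3)), -86) = Mul(Rational(1, 3), -86) = Rational(-86, 3)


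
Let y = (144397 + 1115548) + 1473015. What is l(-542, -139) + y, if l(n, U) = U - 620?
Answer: 2732201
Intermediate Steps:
l(n, U) = -620 + U
y = 2732960 (y = 1259945 + 1473015 = 2732960)
l(-542, -139) + y = (-620 - 139) + 2732960 = -759 + 2732960 = 2732201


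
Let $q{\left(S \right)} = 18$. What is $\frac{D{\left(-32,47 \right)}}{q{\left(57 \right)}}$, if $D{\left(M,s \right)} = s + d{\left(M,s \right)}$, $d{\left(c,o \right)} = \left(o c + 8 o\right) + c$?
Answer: $- \frac{371}{6} \approx -61.833$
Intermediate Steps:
$d{\left(c,o \right)} = c + 8 o + c o$ ($d{\left(c,o \right)} = \left(c o + 8 o\right) + c = \left(8 o + c o\right) + c = c + 8 o + c o$)
$D{\left(M,s \right)} = M + 9 s + M s$ ($D{\left(M,s \right)} = s + \left(M + 8 s + M s\right) = M + 9 s + M s$)
$\frac{D{\left(-32,47 \right)}}{q{\left(57 \right)}} = \frac{-32 + 9 \cdot 47 - 1504}{18} = \left(-32 + 423 - 1504\right) \frac{1}{18} = \left(-1113\right) \frac{1}{18} = - \frac{371}{6}$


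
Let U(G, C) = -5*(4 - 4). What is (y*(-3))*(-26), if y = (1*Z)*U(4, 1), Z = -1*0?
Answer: 0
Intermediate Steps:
Z = 0
U(G, C) = 0 (U(G, C) = -5*0 = 0)
y = 0 (y = (1*0)*0 = 0*0 = 0)
(y*(-3))*(-26) = (0*(-3))*(-26) = 0*(-26) = 0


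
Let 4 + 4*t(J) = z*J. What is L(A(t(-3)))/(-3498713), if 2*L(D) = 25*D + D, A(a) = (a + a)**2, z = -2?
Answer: -13/3498713 ≈ -3.7157e-6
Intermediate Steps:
t(J) = -1 - J/2 (t(J) = -1 + (-2*J)/4 = -1 - J/2)
A(a) = 4*a**2 (A(a) = (2*a)**2 = 4*a**2)
L(D) = 13*D (L(D) = (25*D + D)/2 = (26*D)/2 = 13*D)
L(A(t(-3)))/(-3498713) = (13*(4*(-1 - 1/2*(-3))**2))/(-3498713) = (13*(4*(-1 + 3/2)**2))*(-1/3498713) = (13*(4*(1/2)**2))*(-1/3498713) = (13*(4*(1/4)))*(-1/3498713) = (13*1)*(-1/3498713) = 13*(-1/3498713) = -13/3498713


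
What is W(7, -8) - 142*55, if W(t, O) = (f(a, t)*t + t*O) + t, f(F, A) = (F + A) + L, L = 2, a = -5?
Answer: -7831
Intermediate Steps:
f(F, A) = 2 + A + F (f(F, A) = (F + A) + 2 = (A + F) + 2 = 2 + A + F)
W(t, O) = t + O*t + t*(-3 + t) (W(t, O) = ((2 + t - 5)*t + t*O) + t = ((-3 + t)*t + O*t) + t = (t*(-3 + t) + O*t) + t = (O*t + t*(-3 + t)) + t = t + O*t + t*(-3 + t))
W(7, -8) - 142*55 = 7*(-2 - 8 + 7) - 142*55 = 7*(-3) - 7810 = -21 - 7810 = -7831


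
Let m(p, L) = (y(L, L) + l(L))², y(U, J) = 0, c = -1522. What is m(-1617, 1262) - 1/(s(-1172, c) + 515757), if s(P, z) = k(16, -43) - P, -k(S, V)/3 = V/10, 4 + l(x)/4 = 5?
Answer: 82710694/5169419 ≈ 16.000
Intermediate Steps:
l(x) = 4 (l(x) = -16 + 4*5 = -16 + 20 = 4)
k(S, V) = -3*V/10
m(p, L) = 16 (m(p, L) = (0 + 4)² = 4² = 16)
s(P, z) = 129/10 - P (s(P, z) = -3/10*(-43) - P = 129/10 - P)
m(-1617, 1262) - 1/(s(-1172, c) + 515757) = 16 - 1/((129/10 - 1*(-1172)) + 515757) = 16 - 1/((129/10 + 1172) + 515757) = 16 - 1/(11849/10 + 515757) = 16 - 1/5169419/10 = 16 - 1*10/5169419 = 16 - 10/5169419 = 82710694/5169419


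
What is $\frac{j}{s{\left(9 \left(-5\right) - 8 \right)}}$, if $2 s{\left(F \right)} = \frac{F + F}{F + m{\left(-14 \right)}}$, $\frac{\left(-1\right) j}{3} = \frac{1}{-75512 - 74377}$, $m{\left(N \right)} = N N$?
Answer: $- \frac{143}{2648039} \approx -5.4002 \cdot 10^{-5}$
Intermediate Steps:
$m{\left(N \right)} = N^{2}$
$j = \frac{1}{49963}$ ($j = - \frac{3}{-75512 - 74377} = - \frac{3}{-149889} = \left(-3\right) \left(- \frac{1}{149889}\right) = \frac{1}{49963} \approx 2.0015 \cdot 10^{-5}$)
$s{\left(F \right)} = \frac{F}{196 + F}$ ($s{\left(F \right)} = \frac{\left(F + F\right) \frac{1}{F + \left(-14\right)^{2}}}{2} = \frac{2 F \frac{1}{F + 196}}{2} = \frac{2 F \frac{1}{196 + F}}{2} = \frac{F}{196 + F}$)
$\frac{j}{s{\left(9 \left(-5\right) - 8 \right)}} = \frac{1}{49963 \frac{9 \left(-5\right) - 8}{196 + \left(9 \left(-5\right) - 8\right)}} = \frac{1}{49963 \frac{-45 - 8}{196 - 53}} = \frac{1}{49963 \left(- \frac{53}{196 - 53}\right)} = \frac{1}{49963 \left(- \frac{53}{143}\right)} = \frac{1}{49963} \left(- \frac{143}{53}\right) = - \frac{143}{2648039}$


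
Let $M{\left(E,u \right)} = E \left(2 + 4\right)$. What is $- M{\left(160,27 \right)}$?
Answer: $-960$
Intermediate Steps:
$M{\left(E,u \right)} = 6 E$ ($M{\left(E,u \right)} = E 6 = 6 E$)
$- M{\left(160,27 \right)} = - 6 \cdot 160 = \left(-1\right) 960 = -960$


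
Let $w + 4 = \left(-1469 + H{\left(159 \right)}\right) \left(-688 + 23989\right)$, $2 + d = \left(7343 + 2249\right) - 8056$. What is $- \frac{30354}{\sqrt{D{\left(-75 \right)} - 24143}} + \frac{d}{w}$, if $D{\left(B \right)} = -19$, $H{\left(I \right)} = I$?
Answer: $- \frac{767}{15262157} + \frac{5059 i \sqrt{24162}}{4027} \approx -5.0255 \cdot 10^{-5} + 195.28 i$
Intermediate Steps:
$d = 1534$ ($d = -2 + \left(\left(7343 + 2249\right) - 8056\right) = -2 + \left(9592 - 8056\right) = -2 + 1536 = 1534$)
$w = -30524314$ ($w = -4 + \left(-1469 + 159\right) \left(-688 + 23989\right) = -4 - 30524310 = -30524314$)
$- \frac{30354}{\sqrt{D{\left(-75 \right)} - 24143}} + \frac{d}{w} = - \frac{30354}{\sqrt{-19 - 24143}} + \frac{1534}{-30524314} = - \frac{30354}{\sqrt{-24162}} + 1534 \left(- \frac{1}{30524314}\right) = - \frac{30354}{i \sqrt{24162}} - \frac{767}{15262157} = - 30354 \left(- \frac{i \sqrt{24162}}{24162}\right) - \frac{767}{15262157} = \frac{5059 i \sqrt{24162}}{4027} - \frac{767}{15262157} = - \frac{767}{15262157} + \frac{5059 i \sqrt{24162}}{4027}$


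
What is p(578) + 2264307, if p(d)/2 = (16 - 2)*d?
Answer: 2280491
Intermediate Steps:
p(d) = 28*d (p(d) = 2*((16 - 2)*d) = 2*(14*d) = 28*d)
p(578) + 2264307 = 28*578 + 2264307 = 16184 + 2264307 = 2280491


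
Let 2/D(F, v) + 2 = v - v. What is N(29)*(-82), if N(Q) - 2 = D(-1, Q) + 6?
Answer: -574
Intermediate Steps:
D(F, v) = -1 (D(F, v) = 2/(-2 + (v - v)) = 2/(-2 + 0) = 2/(-2) = 2*(-½) = -1)
N(Q) = 7 (N(Q) = 2 + (-1 + 6) = 2 + 5 = 7)
N(29)*(-82) = 7*(-82) = -574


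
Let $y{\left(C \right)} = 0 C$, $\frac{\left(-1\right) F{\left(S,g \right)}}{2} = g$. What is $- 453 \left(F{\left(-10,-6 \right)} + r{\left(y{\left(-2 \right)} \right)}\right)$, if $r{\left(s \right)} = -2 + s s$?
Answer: $-4530$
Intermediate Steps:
$F{\left(S,g \right)} = - 2 g$
$y{\left(C \right)} = 0$
$r{\left(s \right)} = -2 + s^{2}$
$- 453 \left(F{\left(-10,-6 \right)} + r{\left(y{\left(-2 \right)} \right)}\right) = - 453 \left(\left(-2\right) \left(-6\right) - \left(2 - 0^{2}\right)\right) = - 453 \left(12 + \left(-2 + 0\right)\right) = - 453 \left(12 - 2\right) = \left(-453\right) 10 = -4530$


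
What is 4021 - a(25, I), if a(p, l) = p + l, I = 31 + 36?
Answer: 3929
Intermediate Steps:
I = 67
a(p, l) = l + p
4021 - a(25, I) = 4021 - (67 + 25) = 4021 - 1*92 = 4021 - 92 = 3929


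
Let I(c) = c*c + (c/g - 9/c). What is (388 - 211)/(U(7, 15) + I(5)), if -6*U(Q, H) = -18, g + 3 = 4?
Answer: 295/52 ≈ 5.6731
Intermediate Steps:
g = 1 (g = -3 + 4 = 1)
U(Q, H) = 3 (U(Q, H) = -⅙*(-18) = 3)
I(c) = c + c² - 9/c (I(c) = c*c + (c/1 - 9/c) = c² + (c*1 - 9/c) = c² + (c - 9/c) = c + c² - 9/c)
(388 - 211)/(U(7, 15) + I(5)) = (388 - 211)/(3 + (5 + 5² - 9/5)) = 177/(3 + (5 + 25 - 9*⅕)) = 177/(3 + (5 + 25 - 9/5)) = 177/(3 + 141/5) = 177/(156/5) = 177*(5/156) = 295/52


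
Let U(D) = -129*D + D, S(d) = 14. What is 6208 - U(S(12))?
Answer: 8000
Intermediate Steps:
U(D) = -128*D
6208 - U(S(12)) = 6208 - (-128)*14 = 6208 - 1*(-1792) = 6208 + 1792 = 8000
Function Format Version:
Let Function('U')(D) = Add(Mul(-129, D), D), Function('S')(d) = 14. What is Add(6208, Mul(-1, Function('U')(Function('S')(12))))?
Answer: 8000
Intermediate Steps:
Function('U')(D) = Mul(-128, D)
Add(6208, Mul(-1, Function('U')(Function('S')(12)))) = Add(6208, Mul(-1, Mul(-128, 14))) = Add(6208, Mul(-1, -1792)) = Add(6208, 1792) = 8000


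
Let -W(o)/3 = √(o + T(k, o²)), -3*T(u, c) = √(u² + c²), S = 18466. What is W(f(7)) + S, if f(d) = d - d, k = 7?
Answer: 18466 - I*√21 ≈ 18466.0 - 4.5826*I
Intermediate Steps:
f(d) = 0
T(u, c) = -√(c² + u²)/3 (T(u, c) = -√(u² + c²)/3 = -√(c² + u²)/3)
W(o) = -3*√(o - √(49 + o⁴)/3) (W(o) = -3*√(o - √((o²)² + 7²)/3) = -3*√(o - √(o⁴ + 49)/3) = -3*√(o - √(49 + o⁴)/3))
W(f(7)) + S = -√(-3*√(49 + 0⁴) + 9*0) + 18466 = -√(-3*√(49 + 0) + 0) + 18466 = -√(-3*√49 + 0) + 18466 = -√(-3*7 + 0) + 18466 = -√(-21 + 0) + 18466 = -√(-21) + 18466 = -I*√21 + 18466 = 18466 - I*√21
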